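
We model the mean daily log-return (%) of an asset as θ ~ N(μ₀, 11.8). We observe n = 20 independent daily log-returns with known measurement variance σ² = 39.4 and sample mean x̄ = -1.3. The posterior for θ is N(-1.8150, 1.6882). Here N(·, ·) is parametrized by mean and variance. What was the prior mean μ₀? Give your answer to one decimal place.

With known observation variance, the Normal–Normal posterior has precision τ_n = τ₀ + n/σ² and mean μ_n = (τ₀μ₀ + (n/σ²)x̄)/τ_n.
Here τ₀ = 1/11.8 = 0.084746 and τ_data = 20/39.4 = 0.507614, so τ_n = 0.592360.
Rearranging for μ₀: μ₀ = (μ_n·τ_n − τ_data·x̄)/τ₀ = (-1.8150·0.592360 − 0.507614·-1.3) / 0.084746 = -0.415235/0.084746 ≈ -4.9.

μ₀ = -4.9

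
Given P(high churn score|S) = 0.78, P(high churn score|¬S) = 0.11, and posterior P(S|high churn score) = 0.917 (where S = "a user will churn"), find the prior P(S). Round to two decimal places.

Bayes' rule in odds form gives O(S|E) = O(S)·[P(E|S)/P(E|¬S)], hence O(S) = O(S|E)/LR.
Posterior odds = 0.917/(1−0.917) = 11.0482. LR = 0.78/0.11 = 7.0909.
Prior odds = 11.0482/7.0909 = 1.5581, so P(S) = 1.5581/(1+1.5581) ≈ 0.61.

P(S) = 0.61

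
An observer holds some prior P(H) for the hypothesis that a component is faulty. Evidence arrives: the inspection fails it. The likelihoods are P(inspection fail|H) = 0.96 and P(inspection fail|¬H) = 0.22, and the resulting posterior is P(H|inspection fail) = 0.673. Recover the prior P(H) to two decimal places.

P(H) = 0.32

In odds form, posterior odds = prior odds × likelihood ratio, so prior odds = posterior odds ÷ LR.
Posterior odds = 0.673/(1−0.673) = 2.0581. LR = 0.96/0.22 = 4.3636.
Prior odds = 2.0581/4.3636 = 0.4717, so P(H) = 0.4717/(1+0.4717) ≈ 0.32.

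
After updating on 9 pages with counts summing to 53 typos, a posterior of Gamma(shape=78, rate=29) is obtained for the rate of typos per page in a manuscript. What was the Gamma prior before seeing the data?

A Gamma(α, β) prior (rate parametrization) on a Poisson rate with n observations summing to S gives posterior Gamma(α+S, β+n).
So α = 78 − 53 = 25 and β = 29 − 9 = 20.

Gamma(shape=25, rate=20)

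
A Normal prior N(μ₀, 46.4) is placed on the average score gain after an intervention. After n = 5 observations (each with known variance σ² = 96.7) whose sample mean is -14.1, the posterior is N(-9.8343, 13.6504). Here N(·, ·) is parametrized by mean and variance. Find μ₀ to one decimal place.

With known observation variance, the Normal–Normal posterior has precision τ_n = τ₀ + n/σ² and mean μ_n = (τ₀μ₀ + (n/σ²)x̄)/τ_n.
Here τ₀ = 1/46.4 = 0.021552 and τ_data = 5/96.7 = 0.051706, so τ_n = 0.073258.
Rearranging for μ₀: μ₀ = (μ_n·τ_n − τ_data·x̄)/τ₀ = (-9.8343·0.073258 − 0.051706·-14.1) / 0.021552 = 0.008613/0.021552 ≈ 0.4.

μ₀ = 0.4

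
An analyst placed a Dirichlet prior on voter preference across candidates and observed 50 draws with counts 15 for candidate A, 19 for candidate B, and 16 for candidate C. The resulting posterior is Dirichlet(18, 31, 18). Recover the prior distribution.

Dirichlet(3, 12, 2)

For a Dirichlet(α) prior with multinomial counts c, the posterior is Dirichlet(α + c) componentwise.
Subtract each count from the matching posterior parameter: 18−15=3, 31−19=12, 18−16=2.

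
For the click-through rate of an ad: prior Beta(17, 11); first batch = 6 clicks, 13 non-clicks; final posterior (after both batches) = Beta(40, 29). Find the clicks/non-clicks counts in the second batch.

17 clicks and 5 non-clicks

Sequential conjugate updates are equivalent to a single update on the pooled data, so total successes = posterior α − prior α and total failures = posterior β − prior β.
Total across both batches: 40−17=23 clicks, 29−11=18 non-clicks.
Subtract the first batch: 23−6=17 clicks and 18−13=5 non-clicks.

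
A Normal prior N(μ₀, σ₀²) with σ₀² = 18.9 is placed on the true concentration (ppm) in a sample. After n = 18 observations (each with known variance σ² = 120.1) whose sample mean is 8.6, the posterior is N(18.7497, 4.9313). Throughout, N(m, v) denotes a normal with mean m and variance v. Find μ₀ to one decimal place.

The posterior mean is a precision-weighted average: μ_n = (τ₀μ₀ + τ_data·x̄)/(τ₀+τ_data), with τ₀=1/σ₀² and τ_data=n/σ².
Here τ₀ = 1/18.9 = 0.052910 and τ_data = 18/120.1 = 0.149875, so τ_n = 0.202785.
Rearranging for μ₀: μ₀ = (μ_n·τ_n − τ_data·x̄)/τ₀ = (18.7497·0.202785 − 0.149875·8.6) / 0.052910 = 2.513233/0.052910 ≈ 47.5.

μ₀ = 47.5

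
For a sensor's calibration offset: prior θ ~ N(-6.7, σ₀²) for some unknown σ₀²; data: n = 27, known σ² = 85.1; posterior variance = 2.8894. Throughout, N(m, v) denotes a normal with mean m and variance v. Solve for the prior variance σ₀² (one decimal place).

σ₀² = 34.7

Posterior precision equals prior precision plus data precision: 1/σ_n² = 1/σ₀² + n/σ².
So 1/σ₀² = 1/2.8894 − 27/85.1 = 0.346093 − 0.317274 = 0.028819.
Hence σ₀² = 1/0.028819 ≈ 34.7.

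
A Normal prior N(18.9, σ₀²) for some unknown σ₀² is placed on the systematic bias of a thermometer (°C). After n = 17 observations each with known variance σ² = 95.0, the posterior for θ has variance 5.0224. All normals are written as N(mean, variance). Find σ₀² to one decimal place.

σ₀² = 49.6

For the Normal–Normal model with known σ², precisions add: τ_n = τ₀ + n/σ².
So 1/σ₀² = 1/5.0224 − 17/95.0 = 0.199108 − 0.178947 = 0.020161.
Hence σ₀² = 1/0.020161 ≈ 49.6.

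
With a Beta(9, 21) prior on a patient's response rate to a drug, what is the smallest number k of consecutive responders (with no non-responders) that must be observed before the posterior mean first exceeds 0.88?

k = 146

After k responders and 0 non-responders the posterior is Beta(9+k, 21), with mean (9+k)/(9+21+k).
Set (9+k)/(30+k) > 0.88 and solve: k > (0.88·30 − 9)/(1 − 0.88) = 145.000.
The smallest integer exceeding 145.000 is 146.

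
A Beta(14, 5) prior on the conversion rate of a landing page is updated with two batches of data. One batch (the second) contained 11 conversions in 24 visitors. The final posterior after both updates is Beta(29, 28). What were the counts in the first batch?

Because Beta–binomial updating is additive in the counts, the combined data contributed (α_post−α_prior, β_post−β_prior) successes and failures.
Total across both batches: 29−14=15 conversions, 28−5=23 bounces.
Subtract the second batch: 15−11=4 conversions and 23−13=10 bounces.

4 conversions and 10 bounces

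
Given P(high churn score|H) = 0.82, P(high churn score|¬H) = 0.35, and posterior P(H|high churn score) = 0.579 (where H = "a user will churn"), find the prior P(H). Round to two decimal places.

P(H) = 0.37

In odds form, posterior odds = prior odds × likelihood ratio, so prior odds = posterior odds ÷ LR.
Posterior odds = 0.579/(1−0.579) = 1.3753. LR = 0.82/0.35 = 2.3429.
Prior odds = 1.3753/2.3429 = 0.5870, so P(H) = 0.5870/(1+0.5870) ≈ 0.37.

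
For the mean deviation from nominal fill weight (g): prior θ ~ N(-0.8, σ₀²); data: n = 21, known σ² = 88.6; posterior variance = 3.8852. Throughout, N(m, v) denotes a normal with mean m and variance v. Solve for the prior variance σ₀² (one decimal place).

For the Normal–Normal model with known σ², precisions add: τ_n = τ₀ + n/σ².
So 1/σ₀² = 1/3.8852 − 21/88.6 = 0.257387 − 0.237020 = 0.020367.
Hence σ₀² = 1/0.020367 ≈ 49.1.

σ₀² = 49.1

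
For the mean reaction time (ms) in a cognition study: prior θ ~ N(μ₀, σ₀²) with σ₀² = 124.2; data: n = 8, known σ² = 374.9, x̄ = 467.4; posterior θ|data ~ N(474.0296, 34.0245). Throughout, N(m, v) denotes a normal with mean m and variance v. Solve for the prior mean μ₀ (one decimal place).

The posterior mean is a precision-weighted average: μ_n = (τ₀μ₀ + τ_data·x̄)/(τ₀+τ_data), with τ₀=1/σ₀² and τ_data=n/σ².
Here τ₀ = 1/124.2 = 0.008052 and τ_data = 8/374.9 = 0.021339, so τ_n = 0.029391.
Rearranging for μ₀: μ₀ = (μ_n·τ_n − τ_data·x̄)/τ₀ = (474.0296·0.029391 − 0.021339·467.4) / 0.008052 = 3.958355/0.008052 ≈ 491.6.

μ₀ = 491.6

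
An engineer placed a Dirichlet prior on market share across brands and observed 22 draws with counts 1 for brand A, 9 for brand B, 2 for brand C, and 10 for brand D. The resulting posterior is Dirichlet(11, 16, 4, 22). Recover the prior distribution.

Dirichlet(10, 7, 2, 12)

For a Dirichlet(α) prior with multinomial counts c, the posterior is Dirichlet(α + c) componentwise.
Subtract each count from the matching posterior parameter: 11−1=10, 16−9=7, 4−2=2, 22−10=12.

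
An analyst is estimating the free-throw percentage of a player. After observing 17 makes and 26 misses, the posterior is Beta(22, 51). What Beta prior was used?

Beta(5, 25)

Under Beta–binomial conjugacy the posterior parameters are (a+s, b+f).
Subtract the data counts: 22−17=5, 51−26=25.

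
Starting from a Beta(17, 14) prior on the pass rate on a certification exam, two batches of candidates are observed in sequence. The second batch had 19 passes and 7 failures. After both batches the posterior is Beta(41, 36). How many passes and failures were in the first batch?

Because Beta–binomial updating is additive in the counts, the combined data contributed (α_post−α_prior, β_post−β_prior) successes and failures.
Total across both batches: 41−17=24 passes, 36−14=22 failures.
Subtract the second batch: 24−19=5 passes and 22−7=15 failures.

5 passes and 15 failures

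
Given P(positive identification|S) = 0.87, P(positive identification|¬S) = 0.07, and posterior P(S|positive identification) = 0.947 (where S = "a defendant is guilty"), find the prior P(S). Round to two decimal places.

P(S) = 0.59

In odds form, posterior odds = prior odds × likelihood ratio, so prior odds = posterior odds ÷ LR.
Posterior odds = 0.947/(1−0.947) = 17.8679. LR = 0.87/0.07 = 12.4286.
Prior odds = 17.8679/12.4286 = 1.4376, so P(S) = 1.4376/(1+1.4376) ≈ 0.59.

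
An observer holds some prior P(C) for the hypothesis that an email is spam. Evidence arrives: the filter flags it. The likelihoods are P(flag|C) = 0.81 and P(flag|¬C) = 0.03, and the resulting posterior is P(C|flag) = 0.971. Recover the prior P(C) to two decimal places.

P(C) = 0.55

Bayes' rule in odds form gives O(C|E) = O(C)·[P(E|C)/P(E|¬C)], hence O(C) = O(C|E)/LR.
Posterior odds = 0.971/(1−0.971) = 33.4828. LR = 0.81/0.03 = 27.0000.
Prior odds = 33.4828/27.0000 = 1.2401, so P(C) = 1.2401/(1+1.2401) ≈ 0.55.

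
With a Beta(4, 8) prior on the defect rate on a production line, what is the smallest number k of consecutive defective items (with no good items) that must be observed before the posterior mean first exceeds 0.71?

After k defective items and 0 good items the posterior is Beta(4+k, 8), with mean (4+k)/(4+8+k).
Set (4+k)/(12+k) > 0.71 and solve: k > (0.71·12 − 4)/(1 − 0.71) = 15.586.
The smallest integer exceeding 15.586 is 16, and checking k=16: (20)/(28) = 0.7143 > 0.71.

k = 16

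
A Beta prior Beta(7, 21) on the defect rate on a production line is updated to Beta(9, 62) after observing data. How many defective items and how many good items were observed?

2 defective items and 41 good items

Under Beta–binomial conjugacy the posterior parameters are (α+s, β+f).
Match parameters: s=9−7=2, f=62−21=41.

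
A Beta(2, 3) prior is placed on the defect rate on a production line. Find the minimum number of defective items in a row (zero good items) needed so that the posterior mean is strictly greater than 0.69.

After k defective items and 0 good items the posterior is Beta(2+k, 3), with mean (2+k)/(2+3+k).
Set (2+k)/(5+k) > 0.69 and solve: k > (0.69·5 − 2)/(1 − 0.69) = 4.677.
The smallest integer exceeding 4.677 is 5.

k = 5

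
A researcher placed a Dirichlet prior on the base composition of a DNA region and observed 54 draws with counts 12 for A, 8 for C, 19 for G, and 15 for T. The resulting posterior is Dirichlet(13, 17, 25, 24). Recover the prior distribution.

Dirichlet(1, 9, 6, 9)

For a Dirichlet(α) prior with multinomial counts c, the posterior is Dirichlet(α + c) componentwise.
Subtract each count from the matching posterior parameter: 13−12=1, 17−8=9, 25−19=6, 24−15=9.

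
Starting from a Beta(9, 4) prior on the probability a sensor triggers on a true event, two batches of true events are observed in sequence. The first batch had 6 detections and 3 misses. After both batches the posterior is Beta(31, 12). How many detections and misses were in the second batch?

Sequential conjugate updates are equivalent to a single update on the pooled data, so total successes = posterior α − prior α and total failures = posterior β − prior β.
Total across both batches: 31−9=22 detections, 12−4=8 misses.
Subtract the first batch: 22−6=16 detections and 8−3=5 misses.

16 detections and 5 misses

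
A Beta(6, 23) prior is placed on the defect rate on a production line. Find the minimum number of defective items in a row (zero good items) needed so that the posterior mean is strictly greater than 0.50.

After k defective items and 0 good items the posterior is Beta(6+k, 23), with mean (6+k)/(6+23+k).
Set (6+k)/(29+k) > 0.50 and solve: k > (0.50·29 − 6)/(1 − 0.50) = 17.000.
The smallest integer exceeding 17.000 is 18, and checking k=18: (24)/(47) = 0.5106 > 0.50.

k = 18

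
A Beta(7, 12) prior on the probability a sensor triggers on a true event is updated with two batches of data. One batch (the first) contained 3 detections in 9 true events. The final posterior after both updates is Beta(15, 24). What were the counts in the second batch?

5 detections and 6 misses

Sequential conjugate updates are equivalent to a single update on the pooled data, so total successes = posterior α − prior α and total failures = posterior β − prior β.
Total across both batches: 15−7=8 detections, 24−12=12 misses.
Subtract the first batch: 8−3=5 detections and 12−6=6 misses.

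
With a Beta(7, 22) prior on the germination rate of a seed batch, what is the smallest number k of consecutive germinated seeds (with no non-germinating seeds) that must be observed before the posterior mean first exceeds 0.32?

k = 4

After k germinated seeds and 0 non-germinating seeds the posterior is Beta(7+k, 22), with mean (7+k)/(7+22+k).
Set (7+k)/(29+k) > 0.32 and solve: k > (0.32·29 − 7)/(1 − 0.32) = 3.353.
The smallest integer exceeding 3.353 is 4.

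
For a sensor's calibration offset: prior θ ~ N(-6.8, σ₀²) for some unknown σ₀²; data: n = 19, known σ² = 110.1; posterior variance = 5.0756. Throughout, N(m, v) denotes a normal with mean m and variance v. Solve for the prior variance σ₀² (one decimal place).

For the Normal–Normal model with known σ², precisions add: τ_n = τ₀ + n/σ².
So 1/σ₀² = 1/5.0756 − 19/110.1 = 0.197021 − 0.172570 = 0.024451.
Hence σ₀² = 1/0.024451 ≈ 40.9.

σ₀² = 40.9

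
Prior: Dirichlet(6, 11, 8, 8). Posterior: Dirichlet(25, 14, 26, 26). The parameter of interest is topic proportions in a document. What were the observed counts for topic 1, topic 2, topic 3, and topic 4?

counts (19, 3, 18, 18)

For a Dirichlet(α) prior with multinomial counts c, the posterior is Dirichlet(α + c) componentwise.
Counts are posterior − prior componentwise: 25−6=19, 14−11=3, 26−8=18, 26−8=18.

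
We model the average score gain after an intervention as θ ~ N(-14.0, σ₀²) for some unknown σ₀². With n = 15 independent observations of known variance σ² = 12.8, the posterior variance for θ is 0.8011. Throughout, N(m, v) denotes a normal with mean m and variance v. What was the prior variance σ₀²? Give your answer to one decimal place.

Posterior precision equals prior precision plus data precision: 1/σ_n² = 1/σ₀² + n/σ².
So 1/σ₀² = 1/0.8011 − 15/12.8 = 1.248284 − 1.171875 = 0.076409.
Hence σ₀² = 1/0.076409 ≈ 13.1.

σ₀² = 13.1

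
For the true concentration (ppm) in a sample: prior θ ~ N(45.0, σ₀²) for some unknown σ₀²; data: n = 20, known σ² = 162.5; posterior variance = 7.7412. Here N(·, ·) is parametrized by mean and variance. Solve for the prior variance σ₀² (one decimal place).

For the Normal–Normal model with known σ², precisions add: τ_n = τ₀ + n/σ².
So 1/σ₀² = 1/7.7412 − 20/162.5 = 0.129179 − 0.123077 = 0.006102.
Hence σ₀² = 1/0.006102 ≈ 163.9.

σ₀² = 163.9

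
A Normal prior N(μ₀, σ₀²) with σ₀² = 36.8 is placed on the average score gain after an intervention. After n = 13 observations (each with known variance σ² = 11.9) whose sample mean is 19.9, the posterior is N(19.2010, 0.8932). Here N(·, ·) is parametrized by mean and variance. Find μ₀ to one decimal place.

The posterior mean is a precision-weighted average: μ_n = (τ₀μ₀ + τ_data·x̄)/(τ₀+τ_data), with τ₀=1/σ₀² and τ_data=n/σ².
Here τ₀ = 1/36.8 = 0.027174 and τ_data = 13/11.9 = 1.092437, so τ_n = 1.119611.
Rearranging for μ₀: μ₀ = (μ_n·τ_n − τ_data·x̄)/τ₀ = (19.2010·1.119611 − 1.092437·19.9) / 0.027174 = -0.241845/0.027174 ≈ -8.9.

μ₀ = -8.9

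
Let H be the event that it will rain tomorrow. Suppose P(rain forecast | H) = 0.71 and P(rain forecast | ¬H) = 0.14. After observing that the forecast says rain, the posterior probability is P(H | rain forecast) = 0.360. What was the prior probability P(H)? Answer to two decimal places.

P(H) = 0.10

In odds form, posterior odds = prior odds × likelihood ratio, so prior odds = posterior odds ÷ LR.
Posterior odds = 0.360/(1−0.360) = 0.5625. LR = 0.71/0.14 = 5.0714.
Prior odds = 0.5625/5.0714 = 0.1109, so P(H) = 0.1109/(1+0.1109) ≈ 0.10.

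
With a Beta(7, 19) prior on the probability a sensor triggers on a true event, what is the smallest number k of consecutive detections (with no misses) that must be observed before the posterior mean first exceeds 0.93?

After k detections and 0 misses the posterior is Beta(7+k, 19), with mean (7+k)/(7+19+k).
Set (7+k)/(26+k) > 0.93 and solve: k > (0.93·26 − 7)/(1 − 0.93) = 245.429.
The smallest integer exceeding 245.429 is 246, and checking k=246: (253)/(272) = 0.9301 > 0.93.

k = 246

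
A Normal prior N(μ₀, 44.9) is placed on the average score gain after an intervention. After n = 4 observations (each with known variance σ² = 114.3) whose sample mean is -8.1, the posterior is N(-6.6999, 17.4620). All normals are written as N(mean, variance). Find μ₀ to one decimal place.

μ₀ = -4.5

With known observation variance, the Normal–Normal posterior has precision τ_n = τ₀ + n/σ² and mean μ_n = (τ₀μ₀ + (n/σ²)x̄)/τ_n.
Here τ₀ = 1/44.9 = 0.022272 and τ_data = 4/114.3 = 0.034996, so τ_n = 0.057268.
Rearranging for μ₀: μ₀ = (μ_n·τ_n − τ_data·x̄)/τ₀ = (-6.6999·0.057268 − 0.034996·-8.1) / 0.022272 = -0.100222/0.022272 ≈ -4.5.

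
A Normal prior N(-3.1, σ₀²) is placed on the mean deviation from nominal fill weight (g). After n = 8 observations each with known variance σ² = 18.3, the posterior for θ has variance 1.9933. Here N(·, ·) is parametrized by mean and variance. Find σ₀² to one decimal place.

σ₀² = 15.5

Posterior precision equals prior precision plus data precision: 1/σ_n² = 1/σ₀² + n/σ².
So 1/σ₀² = 1/1.9933 − 8/18.3 = 0.501681 − 0.437158 = 0.064523.
Hence σ₀² = 1/0.064523 ≈ 15.5.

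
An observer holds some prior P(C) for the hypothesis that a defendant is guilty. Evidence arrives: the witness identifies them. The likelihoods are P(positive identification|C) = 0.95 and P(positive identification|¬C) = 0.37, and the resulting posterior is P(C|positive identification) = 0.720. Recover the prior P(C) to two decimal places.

P(C) = 0.50

In odds form, posterior odds = prior odds × likelihood ratio, so prior odds = posterior odds ÷ LR.
Posterior odds = 0.720/(1−0.720) = 2.5714. LR = 0.95/0.37 = 2.5676.
Prior odds = 2.5714/2.5676 = 1.0015, so P(C) = 1.0015/(1+1.0015) ≈ 0.50.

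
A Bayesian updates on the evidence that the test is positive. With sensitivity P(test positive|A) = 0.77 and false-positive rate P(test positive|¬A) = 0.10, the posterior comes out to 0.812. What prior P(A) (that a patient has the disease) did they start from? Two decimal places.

P(A) = 0.36

Bayes' rule in odds form gives O(A|E) = O(A)·[P(E|A)/P(E|¬A)], hence O(A) = O(A|E)/LR.
Posterior odds = 0.812/(1−0.812) = 4.3191. LR = 0.77/0.10 = 7.7000.
Prior odds = 4.3191/7.7000 = 0.5609, so P(A) = 0.5609/(1+0.5609) ≈ 0.36.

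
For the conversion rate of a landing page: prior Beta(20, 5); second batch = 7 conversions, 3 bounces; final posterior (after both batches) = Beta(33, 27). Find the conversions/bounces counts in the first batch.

Because Beta–binomial updating is additive in the counts, the combined data contributed (α_post−α_prior, β_post−β_prior) successes and failures.
Total across both batches: 33−20=13 conversions, 27−5=22 bounces.
Subtract the second batch: 13−7=6 conversions and 22−3=19 bounces.

6 conversions and 19 bounces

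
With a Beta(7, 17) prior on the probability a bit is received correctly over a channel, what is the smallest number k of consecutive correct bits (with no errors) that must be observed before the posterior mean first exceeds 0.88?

k = 118

After k correct bits and 0 errors the posterior is Beta(7+k, 17), with mean (7+k)/(7+17+k).
Set (7+k)/(24+k) > 0.88 and solve: k > (0.88·24 − 7)/(1 − 0.88) = 117.667.
The smallest integer exceeding 117.667 is 118.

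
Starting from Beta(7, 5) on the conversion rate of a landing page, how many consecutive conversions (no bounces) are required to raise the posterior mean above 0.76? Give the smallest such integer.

After k conversions and 0 bounces the posterior is Beta(7+k, 5), with mean (7+k)/(7+5+k).
Set (7+k)/(12+k) > 0.76 and solve: k > (0.76·12 − 7)/(1 − 0.76) = 8.833.
The smallest integer exceeding 8.833 is 9, and checking k=9: (16)/(21) = 0.7619 > 0.76.

k = 9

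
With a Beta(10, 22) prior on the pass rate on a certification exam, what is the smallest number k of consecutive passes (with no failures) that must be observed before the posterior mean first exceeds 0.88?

After k passes and 0 failures the posterior is Beta(10+k, 22), with mean (10+k)/(10+22+k).
Set (10+k)/(32+k) > 0.88 and solve: k > (0.88·32 − 10)/(1 − 0.88) = 151.333.
The smallest integer exceeding 151.333 is 152.

k = 152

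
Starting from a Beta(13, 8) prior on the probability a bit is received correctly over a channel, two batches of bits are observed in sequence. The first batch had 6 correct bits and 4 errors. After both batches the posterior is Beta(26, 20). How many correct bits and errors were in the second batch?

Because Beta–binomial updating is additive in the counts, the combined data contributed (α_post−α_prior, β_post−β_prior) successes and failures.
Total across both batches: 26−13=13 correct bits, 20−8=12 errors.
Subtract the first batch: 13−6=7 correct bits and 12−4=8 errors.

7 correct bits and 8 errors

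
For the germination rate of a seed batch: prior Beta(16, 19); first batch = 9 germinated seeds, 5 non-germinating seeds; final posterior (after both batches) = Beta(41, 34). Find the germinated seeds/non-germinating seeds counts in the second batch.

Because Beta–binomial updating is additive in the counts, the combined data contributed (α_post−α_prior, β_post−β_prior) successes and failures.
Total across both batches: 41−16=25 germinated seeds, 34−19=15 non-germinating seeds.
Subtract the first batch: 25−9=16 germinated seeds and 15−5=10 non-germinating seeds.

16 germinated seeds and 10 non-germinating seeds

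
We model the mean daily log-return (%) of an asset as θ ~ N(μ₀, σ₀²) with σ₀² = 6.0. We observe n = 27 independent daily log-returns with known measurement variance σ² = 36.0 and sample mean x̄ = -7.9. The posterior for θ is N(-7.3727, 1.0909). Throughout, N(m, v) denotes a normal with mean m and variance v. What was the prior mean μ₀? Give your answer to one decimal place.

μ₀ = -5.0

With known observation variance, the Normal–Normal posterior has precision τ_n = τ₀ + n/σ² and mean μ_n = (τ₀μ₀ + (n/σ²)x̄)/τ_n.
Here τ₀ = 1/6.0 = 0.166667 and τ_data = 27/36.0 = 0.750000, so τ_n = 0.916667.
Rearranging for μ₀: μ₀ = (μ_n·τ_n − τ_data·x̄)/τ₀ = (-7.3727·0.916667 − 0.750000·-7.9) / 0.166667 = -0.833311/0.166667 ≈ -5.0.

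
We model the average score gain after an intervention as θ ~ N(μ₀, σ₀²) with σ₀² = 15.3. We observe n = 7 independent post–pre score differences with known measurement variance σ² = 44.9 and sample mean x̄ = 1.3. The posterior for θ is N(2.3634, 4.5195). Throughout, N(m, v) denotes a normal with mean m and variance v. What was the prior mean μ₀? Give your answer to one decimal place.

With known observation variance, the Normal–Normal posterior has precision τ_n = τ₀ + n/σ² and mean μ_n = (τ₀μ₀ + (n/σ²)x̄)/τ_n.
Here τ₀ = 1/15.3 = 0.065359 and τ_data = 7/44.9 = 0.155902, so τ_n = 0.221261.
Rearranging for μ₀: μ₀ = (μ_n·τ_n − τ_data·x̄)/τ₀ = (2.3634·0.221261 − 0.155902·1.3) / 0.065359 = 0.320256/0.065359 ≈ 4.9.

μ₀ = 4.9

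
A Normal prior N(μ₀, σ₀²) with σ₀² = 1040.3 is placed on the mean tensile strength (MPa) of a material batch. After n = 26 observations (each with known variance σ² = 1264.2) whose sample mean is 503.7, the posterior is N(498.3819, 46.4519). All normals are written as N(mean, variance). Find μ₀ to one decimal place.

μ₀ = 384.6

The posterior mean is a precision-weighted average: μ_n = (τ₀μ₀ + τ_data·x̄)/(τ₀+τ_data), with τ₀=1/σ₀² and τ_data=n/σ².
Here τ₀ = 1/1040.3 = 0.000961 and τ_data = 26/1264.2 = 0.020566, so τ_n = 0.021527.
Rearranging for μ₀: μ₀ = (μ_n·τ_n − τ_data·x̄)/τ₀ = (498.3819·0.021527 − 0.020566·503.7) / 0.000961 = 0.369573/0.000961 ≈ 384.6.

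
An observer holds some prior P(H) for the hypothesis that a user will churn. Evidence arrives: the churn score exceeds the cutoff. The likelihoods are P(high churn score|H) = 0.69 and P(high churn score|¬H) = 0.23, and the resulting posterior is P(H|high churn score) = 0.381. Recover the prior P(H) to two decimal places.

P(H) = 0.17

Bayes' rule in odds form gives O(H|E) = O(H)·[P(E|H)/P(E|¬H)], hence O(H) = O(H|E)/LR.
Posterior odds = 0.381/(1−0.381) = 0.6155. LR = 0.69/0.23 = 3.0000.
Prior odds = 0.6155/3.0000 = 0.2052, so P(H) = 0.2052/(1+0.2052) ≈ 0.17.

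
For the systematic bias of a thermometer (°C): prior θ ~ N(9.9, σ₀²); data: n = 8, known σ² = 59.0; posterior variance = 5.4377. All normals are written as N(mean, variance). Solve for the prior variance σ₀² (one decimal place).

σ₀² = 20.7

Posterior precision equals prior precision plus data precision: 1/σ_n² = 1/σ₀² + n/σ².
So 1/σ₀² = 1/5.4377 − 8/59.0 = 0.183901 − 0.135593 = 0.048308.
Hence σ₀² = 1/0.048308 ≈ 20.7.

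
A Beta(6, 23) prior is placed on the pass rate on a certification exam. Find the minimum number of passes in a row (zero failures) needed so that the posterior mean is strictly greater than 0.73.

k = 57

After k passes and 0 failures the posterior is Beta(6+k, 23), with mean (6+k)/(6+23+k).
Set (6+k)/(29+k) > 0.73 and solve: k > (0.73·29 − 6)/(1 − 0.73) = 56.185.
The smallest integer exceeding 56.185 is 57, and checking k=57: (63)/(86) = 0.7326 > 0.73.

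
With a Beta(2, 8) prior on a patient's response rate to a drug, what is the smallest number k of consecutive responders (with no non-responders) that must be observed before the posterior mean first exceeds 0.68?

k = 16

After k responders and 0 non-responders the posterior is Beta(2+k, 8), with mean (2+k)/(2+8+k).
Set (2+k)/(10+k) > 0.68 and solve: k > (0.68·10 − 2)/(1 − 0.68) = 15.000.
The smallest integer exceeding 15.000 is 16, and checking k=16: (18)/(26) = 0.6923 > 0.68.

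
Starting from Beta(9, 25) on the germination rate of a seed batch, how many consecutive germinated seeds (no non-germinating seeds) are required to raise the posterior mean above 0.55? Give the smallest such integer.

After k germinated seeds and 0 non-germinating seeds the posterior is Beta(9+k, 25), with mean (9+k)/(9+25+k).
Set (9+k)/(34+k) > 0.55 and solve: k > (0.55·34 − 9)/(1 − 0.55) = 21.556.
The smallest integer exceeding 21.556 is 22.

k = 22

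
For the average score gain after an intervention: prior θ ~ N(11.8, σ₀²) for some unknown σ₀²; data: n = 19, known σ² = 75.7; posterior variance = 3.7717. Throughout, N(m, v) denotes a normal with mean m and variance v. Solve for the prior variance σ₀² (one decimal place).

σ₀² = 70.7

Posterior precision equals prior precision plus data precision: 1/σ_n² = 1/σ₀² + n/σ².
So 1/σ₀² = 1/3.7717 − 19/75.7 = 0.265132 − 0.250991 = 0.014141.
Hence σ₀² = 1/0.014141 ≈ 70.7.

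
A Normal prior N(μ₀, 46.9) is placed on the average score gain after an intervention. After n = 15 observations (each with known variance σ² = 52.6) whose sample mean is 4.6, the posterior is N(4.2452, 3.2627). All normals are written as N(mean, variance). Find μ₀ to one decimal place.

The posterior mean is a precision-weighted average: μ_n = (τ₀μ₀ + τ_data·x̄)/(τ₀+τ_data), with τ₀=1/σ₀² and τ_data=n/σ².
Here τ₀ = 1/46.9 = 0.021322 and τ_data = 15/52.6 = 0.285171, so τ_n = 0.306493.
Rearranging for μ₀: μ₀ = (μ_n·τ_n − τ_data·x̄)/τ₀ = (4.2452·0.306493 − 0.285171·4.6) / 0.021322 = -0.010663/0.021322 ≈ -0.5.

μ₀ = -0.5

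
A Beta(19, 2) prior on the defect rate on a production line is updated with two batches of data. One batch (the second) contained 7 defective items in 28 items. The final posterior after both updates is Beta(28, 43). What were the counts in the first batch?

2 defective items and 20 good items

Because Beta–binomial updating is additive in the counts, the combined data contributed (α_post−α_prior, β_post−β_prior) successes and failures.
Total across both batches: 28−19=9 defective items, 43−2=41 good items.
Subtract the second batch: 9−7=2 defective items and 41−21=20 good items.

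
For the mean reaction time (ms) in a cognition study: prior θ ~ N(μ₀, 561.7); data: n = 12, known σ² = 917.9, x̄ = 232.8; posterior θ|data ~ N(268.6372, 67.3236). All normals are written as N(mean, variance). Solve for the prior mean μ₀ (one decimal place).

μ₀ = 531.8

The posterior mean is a precision-weighted average: μ_n = (τ₀μ₀ + τ_data·x̄)/(τ₀+τ_data), with τ₀=1/σ₀² and τ_data=n/σ².
Here τ₀ = 1/561.7 = 0.001780 and τ_data = 12/917.9 = 0.013073, so τ_n = 0.014853.
Rearranging for μ₀: μ₀ = (μ_n·τ_n − τ_data·x̄)/τ₀ = (268.6372·0.014853 − 0.013073·232.8) / 0.001780 = 0.946674/0.001780 ≈ 531.8.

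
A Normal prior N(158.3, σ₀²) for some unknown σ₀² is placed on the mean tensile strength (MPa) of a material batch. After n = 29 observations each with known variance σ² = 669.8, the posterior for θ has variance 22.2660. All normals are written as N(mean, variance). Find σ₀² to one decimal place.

For the Normal–Normal model with known σ², precisions add: τ_n = τ₀ + n/σ².
So 1/σ₀² = 1/22.2660 − 29/669.8 = 0.044912 − 0.043297 = 0.001615.
Hence σ₀² = 1/0.001615 ≈ 619.2.

σ₀² = 619.2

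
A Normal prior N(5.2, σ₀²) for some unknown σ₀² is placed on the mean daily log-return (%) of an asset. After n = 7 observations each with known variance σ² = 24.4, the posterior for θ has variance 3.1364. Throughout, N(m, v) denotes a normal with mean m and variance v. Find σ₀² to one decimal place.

σ₀² = 31.3

Posterior precision equals prior precision plus data precision: 1/σ_n² = 1/σ₀² + n/σ².
So 1/σ₀² = 1/3.1364 − 7/24.4 = 0.318837 − 0.286885 = 0.031952.
Hence σ₀² = 1/0.031952 ≈ 31.3.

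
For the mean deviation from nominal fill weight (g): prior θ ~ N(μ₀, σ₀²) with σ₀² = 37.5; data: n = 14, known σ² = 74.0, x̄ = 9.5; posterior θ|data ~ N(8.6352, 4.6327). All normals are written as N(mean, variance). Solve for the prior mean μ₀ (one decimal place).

The posterior mean is a precision-weighted average: μ_n = (τ₀μ₀ + τ_data·x̄)/(τ₀+τ_data), with τ₀=1/σ₀² and τ_data=n/σ².
Here τ₀ = 1/37.5 = 0.026667 and τ_data = 14/74.0 = 0.189189, so τ_n = 0.215856.
Rearranging for μ₀: μ₀ = (μ_n·τ_n − τ_data·x̄)/τ₀ = (8.6352·0.215856 − 0.189189·9.5) / 0.026667 = 0.066664/0.026667 ≈ 2.5.

μ₀ = 2.5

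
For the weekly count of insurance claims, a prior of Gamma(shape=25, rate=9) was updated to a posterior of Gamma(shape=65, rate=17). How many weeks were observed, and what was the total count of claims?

n = 8 weeks with total 40 claims

A Gamma(α, β) prior (rate parametrization) on a Poisson rate with n observations summing to S gives posterior Gamma(α+S, β+n).
Matching: Σxᵢ = 65 − 25 = 40 and n = 17 − 9 = 8.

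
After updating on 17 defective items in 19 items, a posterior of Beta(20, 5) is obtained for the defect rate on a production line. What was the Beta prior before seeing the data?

Beta(3, 3)

Beta is conjugate to the binomial likelihood: posterior = Beta(a+s, b+f).
Subtract the data counts: 20−17=3, 5−2=3.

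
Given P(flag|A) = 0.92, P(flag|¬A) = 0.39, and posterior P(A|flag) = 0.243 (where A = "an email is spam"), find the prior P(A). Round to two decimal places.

P(A) = 0.12

Bayes' rule in odds form gives O(A|E) = O(A)·[P(E|A)/P(E|¬A)], hence O(A) = O(A|E)/LR.
Posterior odds = 0.243/(1−0.243) = 0.3210. LR = 0.92/0.39 = 2.3590.
Prior odds = 0.3210/2.3590 = 0.1361, so P(A) = 0.1361/(1+0.1361) ≈ 0.12.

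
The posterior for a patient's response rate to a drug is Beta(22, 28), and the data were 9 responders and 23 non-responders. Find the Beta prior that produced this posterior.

Beta(13, 5)

A Beta(α, β) prior with s successes and f failures in binomial data gives a Beta(α+s, β+f) posterior.
Subtract the data counts: 22−9=13, 28−23=5.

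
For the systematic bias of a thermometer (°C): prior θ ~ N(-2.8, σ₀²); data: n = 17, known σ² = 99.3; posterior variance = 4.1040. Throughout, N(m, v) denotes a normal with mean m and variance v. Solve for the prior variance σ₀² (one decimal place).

For the Normal–Normal model with known σ², precisions add: τ_n = τ₀ + n/σ².
So 1/σ₀² = 1/4.1040 − 17/99.3 = 0.243665 − 0.171198 = 0.072467.
Hence σ₀² = 1/0.072467 ≈ 13.8.

σ₀² = 13.8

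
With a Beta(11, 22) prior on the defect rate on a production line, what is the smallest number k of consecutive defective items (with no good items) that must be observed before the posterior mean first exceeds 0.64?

k = 29

After k defective items and 0 good items the posterior is Beta(11+k, 22), with mean (11+k)/(11+22+k).
Set (11+k)/(33+k) > 0.64 and solve: k > (0.64·33 − 11)/(1 − 0.64) = 28.111.
The smallest integer exceeding 28.111 is 29.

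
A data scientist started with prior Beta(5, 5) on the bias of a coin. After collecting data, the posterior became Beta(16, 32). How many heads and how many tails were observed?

11 heads and 27 tails

A Beta(α, β) prior with s successes and f failures in binomial data gives a Beta(α+s, β+f) posterior.
So s = 16 − 5 = 11 and f = 32 − 5 = 27.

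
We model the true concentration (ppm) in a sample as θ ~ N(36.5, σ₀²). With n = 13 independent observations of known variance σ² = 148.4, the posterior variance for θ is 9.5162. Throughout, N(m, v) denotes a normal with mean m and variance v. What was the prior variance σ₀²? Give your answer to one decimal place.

σ₀² = 57.2

Posterior precision equals prior precision plus data precision: 1/σ_n² = 1/σ₀² + n/σ².
So 1/σ₀² = 1/9.5162 − 13/148.4 = 0.105084 − 0.087601 = 0.017483.
Hence σ₀² = 1/0.017483 ≈ 57.2.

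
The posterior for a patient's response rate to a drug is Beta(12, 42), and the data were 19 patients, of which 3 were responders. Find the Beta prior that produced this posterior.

Beta(9, 26)

Under Beta–binomial conjugacy the posterior parameters are (a+s, b+f).
Subtract the data counts: 12−3=9, 42−16=26.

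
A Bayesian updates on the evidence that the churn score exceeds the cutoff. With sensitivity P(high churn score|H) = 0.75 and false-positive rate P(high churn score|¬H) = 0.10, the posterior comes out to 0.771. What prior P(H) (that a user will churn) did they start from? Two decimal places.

P(H) = 0.31

Bayes' rule in odds form gives O(H|E) = O(H)·[P(E|H)/P(E|¬H)], hence O(H) = O(H|E)/LR.
Posterior odds = 0.771/(1−0.771) = 3.3668. LR = 0.75/0.10 = 7.5000.
Prior odds = 3.3668/7.5000 = 0.4489, so P(H) = 0.4489/(1+0.4489) ≈ 0.31.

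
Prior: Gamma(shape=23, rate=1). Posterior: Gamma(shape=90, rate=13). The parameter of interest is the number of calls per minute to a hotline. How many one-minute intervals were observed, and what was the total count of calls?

A Gamma(α, β) prior (rate parametrization) on a Poisson rate with n observations summing to S gives posterior Gamma(α+S, β+n).
Matching: Σxᵢ = 90 − 23 = 67 and n = 13 − 1 = 12.

n = 12 one-minute intervals with total 67 calls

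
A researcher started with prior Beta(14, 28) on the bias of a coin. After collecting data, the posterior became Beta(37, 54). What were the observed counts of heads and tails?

23 heads and 26 tails

Beta is conjugate to the binomial likelihood: posterior = Beta(a+s, b+f).
So s = 37 − 14 = 23 and f = 54 − 28 = 26.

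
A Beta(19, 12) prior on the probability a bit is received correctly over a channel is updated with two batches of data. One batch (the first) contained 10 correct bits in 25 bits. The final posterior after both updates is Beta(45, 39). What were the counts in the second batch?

Because Beta–binomial updating is additive in the counts, the combined data contributed (α_post−α_prior, β_post−β_prior) successes and failures.
Total across both batches: 45−19=26 correct bits, 39−12=27 errors.
Subtract the first batch: 26−10=16 correct bits and 27−15=12 errors.

16 correct bits and 12 errors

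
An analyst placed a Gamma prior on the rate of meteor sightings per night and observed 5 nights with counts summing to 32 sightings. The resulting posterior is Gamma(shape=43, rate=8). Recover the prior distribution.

Gamma–Poisson conjugacy: posterior shape = α + Σxᵢ, posterior rate = β + n.
So α = 43 − 32 = 11 and β = 8 − 5 = 3.

Gamma(shape=11, rate=3)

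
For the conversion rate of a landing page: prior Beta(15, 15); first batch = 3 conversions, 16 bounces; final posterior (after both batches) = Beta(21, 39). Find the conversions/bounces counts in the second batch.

3 conversions and 8 bounces

Sequential conjugate updates are equivalent to a single update on the pooled data, so total successes = posterior α − prior α and total failures = posterior β − prior β.
Total across both batches: 21−15=6 conversions, 39−15=24 bounces.
Subtract the first batch: 6−3=3 conversions and 24−16=8 bounces.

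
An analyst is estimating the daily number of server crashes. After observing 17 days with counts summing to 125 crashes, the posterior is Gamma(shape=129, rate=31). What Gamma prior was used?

A Gamma(α, β) prior (rate parametrization) on a Poisson rate with n observations summing to S gives posterior Gamma(α+S, β+n).
So α = 129 − 125 = 4 and β = 31 − 17 = 14.

Gamma(shape=4, rate=14)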